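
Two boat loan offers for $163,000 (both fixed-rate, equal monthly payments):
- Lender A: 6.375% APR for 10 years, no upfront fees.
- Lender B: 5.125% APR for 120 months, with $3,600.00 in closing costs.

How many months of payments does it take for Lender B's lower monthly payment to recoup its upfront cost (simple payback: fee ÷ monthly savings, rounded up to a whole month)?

36 months

Lender A: monthly rate = 6.375%/12 = 0.0053125; payment = 163,000 × 0.0053125 / (1 − (1+0.0053125)^−120) = $1,840.48.
Lender B: monthly rate = 5.125%/12 = 0.0042708; payment = 163,000 × 0.0042708 / (1 − (1+0.0042708)^−120) = $1,738.84.
Monthly savings = $1,840.48 − $1,738.84 = $101.64.
Break-even = $3,600.00 / $101.64 = 35.42 → 36 months.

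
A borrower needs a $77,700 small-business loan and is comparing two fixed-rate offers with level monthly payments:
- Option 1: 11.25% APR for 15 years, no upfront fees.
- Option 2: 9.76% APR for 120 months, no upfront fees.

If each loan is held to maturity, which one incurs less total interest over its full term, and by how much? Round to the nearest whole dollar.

Option 1: at 11.25% the monthly rate is 0.0093750, so the payment is 77,700 × 0.0093750 / (1 − 1.0093750^−180) = $895.37.
Total interest on Option 1 = 180 × $895.37 − $77,700 = $83,466.60.
Option 2: at 9.76% the monthly rate is 0.0081333, so the payment is 77,700 × 0.0081333 / (1 − 1.0081333^−120) = $1,016.51.
Total interest on Option 2 = 120 × $1,016.51 − $77,700 = $44,281.20.
Option 2 is lower by $39,185.40.

Option 2 by $39,185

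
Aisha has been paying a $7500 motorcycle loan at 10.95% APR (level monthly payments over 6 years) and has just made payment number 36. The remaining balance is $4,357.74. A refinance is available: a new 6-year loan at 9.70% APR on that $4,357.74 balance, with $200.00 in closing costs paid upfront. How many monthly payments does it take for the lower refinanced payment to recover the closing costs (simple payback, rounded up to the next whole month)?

Current payment = 7,500 × 10.95%/12 / (1 − (1+0.0091250)^−72) = $142.56.
Refinanced payment = 4,357.74 × 0.0080833 / (1 − (1+0.0080833)^−72) = $80.07.
Monthly savings = $142.56 − $80.07 = $62.49.
Break-even = $200.00 / $62.49 = 3.20 → 4 months.

4 months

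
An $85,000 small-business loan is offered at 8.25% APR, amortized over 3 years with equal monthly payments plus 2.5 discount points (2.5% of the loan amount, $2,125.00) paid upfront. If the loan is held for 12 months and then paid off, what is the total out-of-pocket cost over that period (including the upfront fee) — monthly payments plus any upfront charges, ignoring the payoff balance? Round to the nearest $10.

$34,210

Monthly rate = 8.25%/12 = 0.0068750; payment = 85,000 × 0.0068750 / (1 − (1+0.0068750)^−36) = $2,673.40.
Total outlay = 12 × $2,673.40 + $2,125.00 = $34,205.80.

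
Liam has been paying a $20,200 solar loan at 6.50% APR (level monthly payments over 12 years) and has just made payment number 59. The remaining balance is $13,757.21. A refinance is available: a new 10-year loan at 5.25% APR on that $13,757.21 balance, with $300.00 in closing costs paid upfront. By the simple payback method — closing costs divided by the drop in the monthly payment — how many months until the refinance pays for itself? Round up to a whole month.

6 months

Current payment = 20,200 × 6.5%/12 / (1 − (1+0.0054167)^−144) = $202.39.
Refinanced payment = 13,757.21 × 0.0043750 / (1 − (1+0.0043750)^−120) = $147.60.
Monthly savings = $202.39 − $147.60 = $54.79.
Break-even = $300.00 / $54.79 = 5.48 → 6 months.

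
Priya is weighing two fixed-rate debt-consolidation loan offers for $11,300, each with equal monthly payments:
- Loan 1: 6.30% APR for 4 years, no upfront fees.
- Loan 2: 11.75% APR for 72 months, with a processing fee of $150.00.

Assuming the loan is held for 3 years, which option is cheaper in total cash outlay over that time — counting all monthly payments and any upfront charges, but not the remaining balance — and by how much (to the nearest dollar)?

Loan 1: monthly rate = 6.3%/12 = 0.0052500; payment = 11,300 × 0.0052500 / (1 − (1+0.0052500)^−48) = $266.94.
Loan 2: monthly rate = 11.75%/12 = 0.0097917; payment = 11,300 × 0.0097917 / (1 − (1+0.0097917)^−72) = $219.45.
Over 36 months: Loan 1 costs 36 × $266.94 = $9,609.84; Loan 2 costs 36 × $219.45 + $150.00 = $8,050.20.
Loan 2 is cheaper by $9,609.84 − $8,050.20 = $1,559.64.

Loan 2 by $1,560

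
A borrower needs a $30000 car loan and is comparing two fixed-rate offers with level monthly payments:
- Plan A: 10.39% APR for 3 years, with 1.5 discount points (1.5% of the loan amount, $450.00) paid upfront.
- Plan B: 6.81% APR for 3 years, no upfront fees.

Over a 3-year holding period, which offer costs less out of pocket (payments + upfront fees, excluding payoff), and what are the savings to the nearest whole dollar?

Plan B by $2,243

Plan A: monthly rate = 10.39%/12 = 0.0086583; payment = 30,000 × 0.0086583 / (1 − (1+0.0086583)^−36) = $973.52.
Plan B: monthly rate = 6.81%/12 = 0.0056750; payment = 30,000 × 0.0056750 / (1 − (1+0.0056750)^−36) = $923.71.
Over 36 months: Plan A costs 36 × $973.52 + $450.00 = $35,496.72; Plan B costs 36 × $923.71 = $33,253.56.
Plan B is cheaper by $35,496.72 − $33,253.56 = $2,243.16.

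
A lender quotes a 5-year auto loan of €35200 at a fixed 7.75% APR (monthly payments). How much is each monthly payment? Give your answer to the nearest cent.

At 7.75% the monthly rate is 0.0064583, so the payment is 35,200 × 0.0064583 / (1 − 1.0064583^−60) = €709.52.

€709.52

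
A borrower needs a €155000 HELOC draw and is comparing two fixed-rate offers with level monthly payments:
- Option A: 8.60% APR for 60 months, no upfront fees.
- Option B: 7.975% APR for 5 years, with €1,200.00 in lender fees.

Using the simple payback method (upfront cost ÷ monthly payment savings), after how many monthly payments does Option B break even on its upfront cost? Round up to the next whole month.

Option A: at 8.60% the monthly rate is 0.0071667, so the payment is 155,000 × 0.0071667 / (1 − 1.0071667^−60) = €3,187.54.
Option B: at 7.975% the monthly rate is 0.0066458, so the payment is 155,000 × 0.0066458 / (1 − 1.0066458^−60) = €3,140.99.
Monthly savings = €3,187.54 − €3,140.99 = €46.55.
Break-even = €1,200.00 / €46.55 = 25.78 → 26 months.

26 months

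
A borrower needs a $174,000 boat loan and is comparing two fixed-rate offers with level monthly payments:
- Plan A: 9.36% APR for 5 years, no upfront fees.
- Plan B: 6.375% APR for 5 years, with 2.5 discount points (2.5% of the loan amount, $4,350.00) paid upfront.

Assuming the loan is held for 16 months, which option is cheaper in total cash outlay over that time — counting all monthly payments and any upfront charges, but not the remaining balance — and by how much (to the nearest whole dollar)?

Plan A: monthly rate = 9.36%/12 = 0.0078000; payment = 174,000 × 0.0078000 / (1 − (1+0.0078000)^−60) = $3,642.43.
Plan B: at 6.375% the monthly rate is 0.0053125, so the payment is 174,000 × 0.0053125 / (1 − 1.0053125^−60) = $3,394.33.
Over 16 months: Plan A costs 16 × $3,642.43 = $58,278.88; Plan B costs 16 × $3,394.33 + $4,350.00 = $58,659.28.
Plan A is cheaper by $58,659.28 − $58,278.88 = $380.40.

Plan A by $380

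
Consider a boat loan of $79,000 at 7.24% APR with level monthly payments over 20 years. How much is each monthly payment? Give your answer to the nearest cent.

At 7.24% the monthly rate is 0.0060333, so the payment is 79,000 × 0.0060333 / (1 − 1.0060333^−240) = $623.92.

$623.92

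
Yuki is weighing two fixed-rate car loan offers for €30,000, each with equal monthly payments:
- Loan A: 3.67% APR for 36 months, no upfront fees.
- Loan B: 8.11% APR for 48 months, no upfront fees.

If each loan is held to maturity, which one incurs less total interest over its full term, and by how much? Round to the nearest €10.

Loan A by €3,500

Loan A: at 3.67% the monthly rate is 0.0030583, so the payment is 30,000 × 0.0030583 / (1 − 1.0030583^−36) = €881.32.
Total interest on Loan A = 36 × €881.32 − €30,000 = €1,727.52.
Loan B: at 8.11% the monthly rate is 0.0067583, so the payment is 30,000 × 0.0067583 / (1 − 1.0067583^−48) = €733.94.
Total interest on Loan B = 48 × €733.94 − €30,000 = €5,229.12.
Loan A is lower by €3,501.60.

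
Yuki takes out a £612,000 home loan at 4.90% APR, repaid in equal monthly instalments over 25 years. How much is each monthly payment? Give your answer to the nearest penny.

£3,542.13

At 4.90% the monthly rate is 0.0040833, so the payment is 612,000 × 0.0040833 / (1 − 1.0040833^−300) = £3,542.13.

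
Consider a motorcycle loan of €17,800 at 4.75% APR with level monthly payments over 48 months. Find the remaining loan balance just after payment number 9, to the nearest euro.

€14,714

With monthly rate i = 4.75%/12 = 0.0039583, the balance after k of n payments is P · [(1+i)^n − (1+i)^k] / [(1+i)^n − 1].
(1+0.0039583)^48 = 1.20879615 and (1+0.0039583)^9 = 1.03619430, so the balance is 17,800 × (1.20879615 − 1.03619430) / (1.20879615 − 1) = €14,714.41.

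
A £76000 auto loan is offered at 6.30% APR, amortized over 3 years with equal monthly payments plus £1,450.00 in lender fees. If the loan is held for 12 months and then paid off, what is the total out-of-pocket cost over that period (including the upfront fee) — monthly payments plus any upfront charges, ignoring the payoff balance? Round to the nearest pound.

£29,319

Monthly rate = 6.3%/12 = 0.0052500; payment = 76,000 × 0.0052500 / (1 − (1+0.0052500)^−36) = £2,322.41.
Total outlay = 12 × £2,322.41 + £1,450.00 = £29,318.92.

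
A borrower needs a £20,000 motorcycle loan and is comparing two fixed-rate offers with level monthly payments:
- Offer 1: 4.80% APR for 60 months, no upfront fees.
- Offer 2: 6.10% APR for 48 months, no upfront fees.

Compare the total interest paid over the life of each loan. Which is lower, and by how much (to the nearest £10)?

Offer 1: at 4.80% the monthly rate is 0.0040000, so the payment is 20,000 × 0.0040000 / (1 − 1.0040000^−60) = £375.59.
Total interest on Offer 1 = 60 × £375.59 − £20,000 = £2,535.40.
Offer 2: monthly rate = 6.1%/12 = 0.0050833; payment = 20,000 × 0.0050833 / (1 − (1+0.0050833)^−48) = £470.62.
Total interest on Offer 2 = 48 × £470.62 − £20,000 = £2,589.76.
Offer 1 is lower by £54.36.

Offer 1 by £50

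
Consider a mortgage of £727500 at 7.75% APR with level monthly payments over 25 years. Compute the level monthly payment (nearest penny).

At 7.75% the monthly rate is 0.0064583, so the payment is 727,500 × 0.0064583 / (1 − 1.0064583^−300) = £5,495.02.

£5,495.02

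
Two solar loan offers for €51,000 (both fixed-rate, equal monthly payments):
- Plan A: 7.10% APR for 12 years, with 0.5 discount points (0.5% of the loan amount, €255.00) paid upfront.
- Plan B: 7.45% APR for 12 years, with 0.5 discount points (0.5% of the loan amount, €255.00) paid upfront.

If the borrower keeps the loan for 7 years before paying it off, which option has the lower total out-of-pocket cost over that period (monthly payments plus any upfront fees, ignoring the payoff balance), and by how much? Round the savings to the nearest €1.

Plan A: monthly rate = 7.1%/12 = 0.0059167; payment = 51,000 × 0.0059167 / (1 − (1+0.0059167)^−144) = €527.20.
Plan B: at 7.45% the monthly rate is 0.0062083, so the payment is 51,000 × 0.0062083 / (1 − 1.0062083^−144) = €536.79.
Over 84 months: Plan A costs 84 × €527.20 + €255.00 = €44,539.80; Plan B costs 84 × €536.79 + €255.00 = €45,345.36.
Plan A is cheaper by €45,345.36 − €44,539.80 = €805.56.

Plan A by €806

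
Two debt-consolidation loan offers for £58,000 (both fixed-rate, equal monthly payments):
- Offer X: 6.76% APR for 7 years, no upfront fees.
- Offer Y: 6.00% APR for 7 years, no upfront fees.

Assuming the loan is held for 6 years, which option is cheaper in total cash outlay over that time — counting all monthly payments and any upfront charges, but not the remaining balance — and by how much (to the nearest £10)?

Offer Y by £1,530

Offer X: at 6.76% the monthly rate is 0.0056333, so the payment is 58,000 × 0.0056333 / (1 − 1.0056333^−84) = £868.59.
Offer Y: monthly rate = 6%/12 = 0.0050000; payment = 58,000 × 0.0050000 / (1 − (1+0.0050000)^−84) = £847.30.
Over 72 months: Offer X costs 72 × £868.59 = £62,538.48; Offer Y costs 72 × £847.30 = £61,005.60.
Offer Y is cheaper by £62,538.48 − £61,005.60 = £1,532.88.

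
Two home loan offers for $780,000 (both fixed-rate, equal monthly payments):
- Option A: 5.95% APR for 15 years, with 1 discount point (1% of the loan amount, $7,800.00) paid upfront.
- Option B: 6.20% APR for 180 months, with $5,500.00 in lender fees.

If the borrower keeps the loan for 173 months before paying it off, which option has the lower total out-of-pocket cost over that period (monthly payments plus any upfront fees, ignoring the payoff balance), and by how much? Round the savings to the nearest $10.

Option A by $15,970

Option A: at 5.95% the monthly rate is 0.0049583, so the payment is 780,000 × 0.0049583 / (1 − 1.0049583^−180) = $6,561.03.
Option B: at 6.20% the monthly rate is 0.0051667, so the payment is 780,000 × 0.0051667 / (1 − 1.0051667^−180) = $6,666.66.
Over 173 months: Option A costs 173 × $6,561.03 + $7,800.00 = $1,142,858.19; Option B costs 173 × $6,666.66 + $5,500.00 = $1,158,832.18.
Option A is cheaper by $1,158,832.18 − $1,142,858.19 = $15,973.99.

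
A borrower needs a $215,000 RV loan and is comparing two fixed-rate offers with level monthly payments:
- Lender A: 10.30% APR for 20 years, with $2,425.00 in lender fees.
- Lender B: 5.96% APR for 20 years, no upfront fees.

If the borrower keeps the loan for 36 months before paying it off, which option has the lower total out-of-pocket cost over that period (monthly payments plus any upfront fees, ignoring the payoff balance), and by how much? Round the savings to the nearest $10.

Lender B by $23,390

Lender A: at 10.30% the monthly rate is 0.0085833, so the payment is 215,000 × 0.0085833 / (1 − 1.0085833^−240) = $2,117.71.
Lender B: at 5.96% the monthly rate is 0.0049667, so the payment is 215,000 × 0.0049667 / (1 − 1.0049667^−240) = $1,535.37.
Over 36 months: Lender A costs 36 × $2,117.71 + $2,425.00 = $78,662.56; Lender B costs 36 × $1,535.37 = $55,273.32.
Lender B is cheaper by $78,662.56 − $55,273.32 = $23,389.24.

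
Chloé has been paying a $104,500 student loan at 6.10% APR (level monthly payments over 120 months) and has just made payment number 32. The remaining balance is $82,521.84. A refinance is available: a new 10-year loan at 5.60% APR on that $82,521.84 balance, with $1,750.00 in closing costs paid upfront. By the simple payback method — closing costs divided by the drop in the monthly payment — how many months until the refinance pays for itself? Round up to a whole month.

7 months

Current payment = 104,500 × 6.1%/12 / (1 − (1+0.0050833)^−120) = $1,165.42.
Refinanced payment = 82,521.84 × 0.0046667 / (1 − (1+0.0046667)^−120) = $899.67.
Monthly savings = $1,165.42 − $899.67 = $265.75.
Break-even = $1,750.00 / $265.75 = 6.59 → 7 months.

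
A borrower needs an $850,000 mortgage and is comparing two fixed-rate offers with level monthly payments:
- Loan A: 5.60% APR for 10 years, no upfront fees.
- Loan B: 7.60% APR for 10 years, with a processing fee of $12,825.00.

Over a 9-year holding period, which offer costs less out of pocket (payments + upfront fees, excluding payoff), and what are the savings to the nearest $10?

Loan A: at 5.60% the monthly rate is 0.0046667, so the payment is 850,000 × 0.0046667 / (1 − 1.0046667^−120) = $9,266.91.
Loan B: at 7.60% the monthly rate is 0.0063333, so the payment is 850,000 × 0.0063333 / (1 − 1.0063333^−120) = $10,134.07.
Over 108 months: Loan A costs 108 × $9,266.91 = $1,000,826.28; Loan B costs 108 × $10,134.07 + $12,825.00 = $1,107,304.56.
Loan A is cheaper by $1,107,304.56 − $1,000,826.28 = $106,478.28.

Loan A by $106,480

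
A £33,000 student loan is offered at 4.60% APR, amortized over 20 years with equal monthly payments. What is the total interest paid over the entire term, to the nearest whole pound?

£17,534

Monthly rate = 4.6%/12 = 0.0038333; payment = 33,000 × 0.0038333 / (1 − (1+0.0038333)^−240) = £210.56.
Total paid = 240 × £210.56 = £50,534.40; interest = £50,534.40 − £33,000 = £17,534.40.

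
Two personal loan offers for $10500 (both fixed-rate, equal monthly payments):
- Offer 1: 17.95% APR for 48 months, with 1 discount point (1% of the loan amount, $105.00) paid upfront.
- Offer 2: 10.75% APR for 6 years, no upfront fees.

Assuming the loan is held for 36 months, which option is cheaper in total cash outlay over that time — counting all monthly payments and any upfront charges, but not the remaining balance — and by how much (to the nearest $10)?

Offer 1: monthly rate = 17.95%/12 = 0.0149583; payment = 10,500 × 0.0149583 / (1 − (1+0.0149583)^−48) = $308.16.
Offer 2: monthly rate = 10.75%/12 = 0.0089583; payment = 10,500 × 0.0089583 / (1 − (1+0.0089583)^−72) = $198.52.
Over 36 months: Offer 1 costs 36 × $308.16 + $105.00 = $11,198.76; Offer 2 costs 36 × $198.52 = $7,146.72.
Offer 2 is cheaper by $11,198.76 − $7,146.72 = $4,052.04.

Offer 2 by $4,050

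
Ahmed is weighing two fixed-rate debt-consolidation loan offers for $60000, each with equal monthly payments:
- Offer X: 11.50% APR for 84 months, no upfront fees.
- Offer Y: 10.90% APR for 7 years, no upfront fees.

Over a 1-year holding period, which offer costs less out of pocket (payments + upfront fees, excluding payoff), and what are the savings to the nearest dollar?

Offer X: monthly rate = 11.5%/12 = 0.0095833; payment = 60,000 × 0.0095833 / (1 − (1+0.0095833)^−84) = $1,043.19.
Offer Y: monthly rate = 10.9%/12 = 0.0090833; payment = 60,000 × 0.0090833 / (1 − (1+0.0090833)^−84) = $1,024.19.
Over 12 months: Offer X costs 12 × $1,043.19 = $12,518.28; Offer Y costs 12 × $1,024.19 = $12,290.28.
Offer Y is cheaper by $12,518.28 − $12,290.28 = $228.00.

Offer Y by $228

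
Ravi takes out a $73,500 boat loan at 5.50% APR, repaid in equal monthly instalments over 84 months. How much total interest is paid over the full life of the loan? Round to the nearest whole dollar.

At 5.50% the monthly rate is 0.0045833, so the payment is 73,500 × 0.0045833 / (1 − 1.0045833^−84) = $1,056.20.
Total paid = 84 × $1,056.20 = $88,720.80; interest = $88,720.80 − $73,500 = $15,220.80.

$15,221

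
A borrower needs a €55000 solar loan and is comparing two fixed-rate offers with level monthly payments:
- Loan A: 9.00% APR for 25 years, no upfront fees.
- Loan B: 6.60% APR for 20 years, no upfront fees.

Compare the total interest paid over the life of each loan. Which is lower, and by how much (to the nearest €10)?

Loan B by €39,270

Loan A: monthly rate = 9%/12 = 0.0075000; payment = 55,000 × 0.0075000 / (1 − (1+0.0075000)^−300) = €461.56.
Total interest on Loan A = 300 × €461.56 − €55,000 = €83,468.00.
Loan B: at 6.60% the monthly rate is 0.0055000, so the payment is 55,000 × 0.0055000 / (1 − 1.0055000^−240) = €413.31.
Total interest on Loan B = 240 × €413.31 − €55,000 = €44,194.40.
Loan B is lower by €39,273.60.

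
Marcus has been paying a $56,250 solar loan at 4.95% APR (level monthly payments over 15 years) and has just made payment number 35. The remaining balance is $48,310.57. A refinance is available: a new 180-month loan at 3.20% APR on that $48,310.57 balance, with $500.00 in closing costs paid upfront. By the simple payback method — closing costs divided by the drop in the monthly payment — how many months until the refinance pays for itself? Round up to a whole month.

5 months

Current payment = 56,250 × 4.95%/12 / (1 − (1+0.0041250)^−180) = $443.36.
Refinanced payment = 48,310.57 × 0.0026667 / (1 − (1+0.0026667)^−180) = $338.29.
Monthly savings = $443.36 − $338.29 = $105.07.
Break-even = $500.00 / $105.07 = 4.76 → 5 months.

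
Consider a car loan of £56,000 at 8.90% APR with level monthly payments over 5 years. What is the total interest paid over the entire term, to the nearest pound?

At 8.90% the monthly rate is 0.0074167, so the payment is 56,000 × 0.0074167 / (1 − 1.0074167^−60) = £1,159.75.
Total paid = 60 × £1,159.75 = £69,585.00; interest = £69,585.00 − £56,000 = £13,585.00.

£13,585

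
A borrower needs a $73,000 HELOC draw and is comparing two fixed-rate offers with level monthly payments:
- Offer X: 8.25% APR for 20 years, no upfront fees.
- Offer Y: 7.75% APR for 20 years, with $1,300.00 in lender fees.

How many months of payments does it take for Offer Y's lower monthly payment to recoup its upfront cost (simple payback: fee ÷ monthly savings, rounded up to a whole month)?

Offer X: at 8.25% the monthly rate is 0.0068750, so the payment is 73,000 × 0.0068750 / (1 − 1.0068750^−240) = $622.01.
Offer Y: monthly rate = 7.75%/12 = 0.0064583; payment = 73,000 × 0.0064583 / (1 − (1+0.0064583)^−240) = $599.29.
Monthly savings = $622.01 − $599.29 = $22.72.
Break-even = $1,300.00 / $22.72 = 57.22 → 58 months.

58 months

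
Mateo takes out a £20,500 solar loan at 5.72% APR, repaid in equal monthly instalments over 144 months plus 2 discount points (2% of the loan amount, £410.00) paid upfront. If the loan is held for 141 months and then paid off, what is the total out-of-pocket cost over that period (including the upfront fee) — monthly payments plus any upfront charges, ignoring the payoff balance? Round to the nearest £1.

Monthly rate = 5.72%/12 = 0.0047667; payment = 20,500 × 0.0047667 / (1 − (1+0.0047667)^−144) = £197.09.
Total outlay = 141 × £197.09 + £410.00 = £28,199.69.

£28,200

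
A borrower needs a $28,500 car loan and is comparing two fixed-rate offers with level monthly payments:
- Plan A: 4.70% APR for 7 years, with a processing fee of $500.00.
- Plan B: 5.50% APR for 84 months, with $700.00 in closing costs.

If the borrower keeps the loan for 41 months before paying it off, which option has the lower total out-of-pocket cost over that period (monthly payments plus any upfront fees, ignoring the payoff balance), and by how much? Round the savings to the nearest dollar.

Plan A by $640

Plan A: monthly rate = 4.7%/12 = 0.0039167; payment = 28,500 × 0.0039167 / (1 − (1+0.0039167)^−84) = $398.81.
Plan B: monthly rate = 5.5%/12 = 0.0045833; payment = 28,500 × 0.0045833 / (1 − (1+0.0045833)^−84) = $409.55.
Over 41 months: Plan A costs 41 × $398.81 + $500.00 = $16,851.21; Plan B costs 41 × $409.55 + $700.00 = $17,491.55.
Plan A is cheaper by $17,491.55 − $16,851.21 = $640.34.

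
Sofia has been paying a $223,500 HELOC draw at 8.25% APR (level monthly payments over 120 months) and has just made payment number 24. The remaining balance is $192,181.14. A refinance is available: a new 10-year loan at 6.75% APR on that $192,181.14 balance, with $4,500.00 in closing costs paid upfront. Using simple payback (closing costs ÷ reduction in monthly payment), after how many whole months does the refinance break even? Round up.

Current payment = 223,500 × 8.25%/12 / (1 − (1+0.0068750)^−120) = $2,741.29.
Refinanced payment = 192,181.14 × 0.0056250 / (1 − (1+0.0056250)^−120) = $2,206.70.
Monthly savings = $2,741.29 − $2,206.70 = $534.59.
Break-even = $4,500.00 / $534.59 = 8.42 → 9 months.

9 months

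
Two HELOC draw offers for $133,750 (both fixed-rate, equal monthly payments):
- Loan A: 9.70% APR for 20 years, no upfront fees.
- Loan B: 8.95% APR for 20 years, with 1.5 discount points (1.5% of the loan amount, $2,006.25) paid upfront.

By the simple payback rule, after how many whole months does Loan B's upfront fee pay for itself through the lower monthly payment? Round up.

31 months

Loan A: monthly rate = 9.7%/12 = 0.0080833; payment = 133,750 × 0.0080833 / (1 − (1+0.0080833)^−240) = $1,264.25.
Loan B: monthly rate = 8.95%/12 = 0.0074583; payment = 133,750 × 0.0074583 / (1 − (1+0.0074583)^−240) = $1,199.09.
Monthly savings = $1,264.25 − $1,199.09 = $65.16.
Break-even = $2,006.25 / $65.16 = 30.79 → 31 months.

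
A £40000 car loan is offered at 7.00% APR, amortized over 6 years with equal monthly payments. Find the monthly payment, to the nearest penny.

£681.96

Monthly rate = 7%/12 = 0.0058333; payment = 40,000 × 0.0058333 / (1 − (1+0.0058333)^−72) = £681.96.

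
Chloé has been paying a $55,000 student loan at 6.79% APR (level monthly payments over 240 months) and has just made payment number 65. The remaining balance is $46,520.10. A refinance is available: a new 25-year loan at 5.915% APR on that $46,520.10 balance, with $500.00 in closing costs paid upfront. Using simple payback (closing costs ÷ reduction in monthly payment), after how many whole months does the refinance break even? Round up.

5 months

Current payment = 55,000 × 6.79%/12 / (1 − (1+0.0056583)^−240) = $419.51.
Refinanced payment = 46,520.10 × 0.0049292 / (1 − (1+0.0049292)^−300) = $297.32.
Monthly savings = $419.51 − $297.32 = $122.19.
Break-even = $500.00 / $122.19 = 4.09 → 5 months.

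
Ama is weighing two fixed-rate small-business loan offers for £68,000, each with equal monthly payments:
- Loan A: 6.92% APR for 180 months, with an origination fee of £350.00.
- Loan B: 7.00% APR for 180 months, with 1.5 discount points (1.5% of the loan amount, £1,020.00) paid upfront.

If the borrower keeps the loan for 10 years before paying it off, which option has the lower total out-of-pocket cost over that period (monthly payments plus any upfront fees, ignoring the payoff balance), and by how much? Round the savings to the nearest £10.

Loan A by £1,030

Loan A: monthly rate = 6.92%/12 = 0.0057667; payment = 68,000 × 0.0057667 / (1 − (1+0.0057667)^−180) = £608.17.
Loan B: at 7.00% the monthly rate is 0.0058333, so the payment is 68,000 × 0.0058333 / (1 − 1.0058333^−180) = £611.20.
Over 120 months: Loan A costs 120 × £608.17 + £350.00 = £73,330.40; Loan B costs 120 × £611.20 + £1,020.00 = £74,364.00.
Loan A is cheaper by £74,364.00 − £73,330.40 = £1,033.60.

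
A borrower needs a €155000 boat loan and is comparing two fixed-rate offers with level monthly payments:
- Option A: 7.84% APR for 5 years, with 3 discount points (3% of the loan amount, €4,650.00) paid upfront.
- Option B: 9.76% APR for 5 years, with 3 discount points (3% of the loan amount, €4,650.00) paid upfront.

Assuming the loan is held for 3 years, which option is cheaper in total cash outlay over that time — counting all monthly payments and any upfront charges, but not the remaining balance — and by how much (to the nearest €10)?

Option A: at 7.84% the monthly rate is 0.0065333, so the payment is 155,000 × 0.0065333 / (1 − 1.0065333^−60) = €3,130.99.
Option B: at 9.76% the monthly rate is 0.0081333, so the payment is 155,000 × 0.0081333 / (1 − 1.0081333^−60) = €3,275.02.
Over 36 months: Option A costs 36 × €3,130.99 + €4,650.00 = €117,365.64; Option B costs 36 × €3,275.02 + €4,650.00 = €122,550.72.
Option A is cheaper by €122,550.72 − €117,365.64 = €5,185.08.

Option A by €5,190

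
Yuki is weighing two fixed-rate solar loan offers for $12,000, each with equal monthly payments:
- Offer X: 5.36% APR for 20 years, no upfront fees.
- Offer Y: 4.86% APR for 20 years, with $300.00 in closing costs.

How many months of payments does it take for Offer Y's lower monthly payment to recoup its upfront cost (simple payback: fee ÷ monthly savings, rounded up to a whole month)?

91 months

Offer X: at 5.36% the monthly rate is 0.0044667, so the payment is 12,000 × 0.0044667 / (1 − 1.0044667^−240) = $81.60.
Offer Y: at 4.86% the monthly rate is 0.0040500, so the payment is 12,000 × 0.0040500 / (1 − 1.0040500^−240) = $78.27.
Monthly savings = $81.60 − $78.27 = $3.33.
Break-even = $300.00 / $3.33 = 90.09 → 91 months.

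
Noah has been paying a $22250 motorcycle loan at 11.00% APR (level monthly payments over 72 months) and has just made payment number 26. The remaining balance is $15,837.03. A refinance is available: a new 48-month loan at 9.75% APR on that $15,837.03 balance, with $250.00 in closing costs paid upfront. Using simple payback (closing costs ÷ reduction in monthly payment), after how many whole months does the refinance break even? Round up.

Current payment = 22,250 × 11%/12 / (1 − (1+0.0091667)^−72) = $423.51.
Refinanced payment = 15,837.03 × 0.0081250 / (1 − (1+0.0081250)^−48) = $399.77.
Monthly savings = $423.51 − $399.77 = $23.74.
Break-even = $250.00 / $23.74 = 10.53 → 11 months.

11 months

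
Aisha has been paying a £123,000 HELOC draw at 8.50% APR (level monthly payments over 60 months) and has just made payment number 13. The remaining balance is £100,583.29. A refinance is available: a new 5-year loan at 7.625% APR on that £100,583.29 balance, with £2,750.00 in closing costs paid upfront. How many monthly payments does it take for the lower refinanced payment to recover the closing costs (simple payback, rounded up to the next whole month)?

Current payment = 123,000 × 8.5%/12 / (1 − (1+0.0070833)^−60) = £2,523.53.
Refinanced payment = 100,583.29 × 0.0063542 / (1 − (1+0.0063542)^−60) = £2,021.46.
Monthly savings = £2,523.53 − £2,021.46 = £502.07.
Break-even = £2,750.00 / £502.07 = 5.48 → 6 months.

6 months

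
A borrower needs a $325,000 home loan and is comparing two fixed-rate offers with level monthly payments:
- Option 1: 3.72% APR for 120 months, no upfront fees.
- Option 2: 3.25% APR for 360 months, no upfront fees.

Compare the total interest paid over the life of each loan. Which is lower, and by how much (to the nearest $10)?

Option 1: at 3.72% the monthly rate is 0.0031000, so the payment is 325,000 × 0.0031000 / (1 − 1.0031000^−120) = $3,247.39.
Total interest on Option 1 = 120 × $3,247.39 − $325,000 = $64,686.80.
Option 2: monthly rate = 3.25%/12 = 0.0027083; payment = 325,000 × 0.0027083 / (1 − (1+0.0027083)^−360) = $1,414.42.
Total interest on Option 2 = 360 × $1,414.42 − $325,000 = $184,191.20.
Option 1 is lower by $119,504.40.

Option 1 by $119,500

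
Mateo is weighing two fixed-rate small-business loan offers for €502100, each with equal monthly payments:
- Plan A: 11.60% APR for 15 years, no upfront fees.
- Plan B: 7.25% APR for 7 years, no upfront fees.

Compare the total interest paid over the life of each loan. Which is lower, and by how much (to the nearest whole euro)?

Plan A: at 11.60% the monthly rate is 0.0096667, so the payment is 502,100 × 0.0096667 / (1 − 1.0096667^−180) = €5,897.44.
Total interest on Plan A = 180 × €5,897.44 − €502,100 = €559,439.20.
Plan B: at 7.25% the monthly rate is 0.0060417, so the payment is 502,100 × 0.0060417 / (1 − 1.0060417^−84) = €7,639.54.
Total interest on Plan B = 84 × €7,639.54 − €502,100 = €139,621.36.
Plan B is lower by €419,817.84.

Plan B by €419,818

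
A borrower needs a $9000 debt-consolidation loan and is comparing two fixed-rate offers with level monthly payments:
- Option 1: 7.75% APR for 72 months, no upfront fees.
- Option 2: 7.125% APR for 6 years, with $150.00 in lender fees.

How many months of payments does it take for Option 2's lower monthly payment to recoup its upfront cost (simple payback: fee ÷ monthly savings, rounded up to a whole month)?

56 months

Option 1: at 7.75% the monthly rate is 0.0064583, so the payment is 9,000 × 0.0064583 / (1 − 1.0064583^−72) = $156.70.
Option 2: monthly rate = 7.125%/12 = 0.0059375; payment = 9,000 × 0.0059375 / (1 − (1+0.0059375)^−72) = $153.98.
Monthly savings = $156.70 − $153.98 = $2.72.
Break-even = $150.00 / $2.72 = 55.15 → 56 months.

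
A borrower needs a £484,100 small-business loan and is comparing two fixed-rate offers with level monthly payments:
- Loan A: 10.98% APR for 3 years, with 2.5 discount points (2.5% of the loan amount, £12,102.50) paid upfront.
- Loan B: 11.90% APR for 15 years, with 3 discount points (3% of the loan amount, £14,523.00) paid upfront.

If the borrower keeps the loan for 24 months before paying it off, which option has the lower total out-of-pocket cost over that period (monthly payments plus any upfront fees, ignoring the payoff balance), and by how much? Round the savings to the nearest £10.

Loan A: monthly rate = 10.98%/12 = 0.0091500; payment = 484,100 × 0.0091500 / (1 − (1+0.0091500)^−36) = £15,844.23.
Loan B: at 11.90% the monthly rate is 0.0099167, so the payment is 484,100 × 0.0099167 / (1 − 1.0099167^−180) = £5,778.91.
Over 24 months: Loan A costs 24 × £15,844.23 + £12,102.50 = £392,364.02; Loan B costs 24 × £5,778.91 + £14,523.00 = £153,216.84.
Loan B is cheaper by £392,364.02 − £153,216.84 = £239,147.18.

Loan B by £239,150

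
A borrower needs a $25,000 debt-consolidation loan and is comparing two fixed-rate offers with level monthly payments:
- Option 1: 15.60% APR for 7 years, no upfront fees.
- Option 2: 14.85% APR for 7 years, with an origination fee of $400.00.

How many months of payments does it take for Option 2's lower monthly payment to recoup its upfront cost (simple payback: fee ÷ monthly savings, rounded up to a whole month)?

38 months

Option 1: monthly rate = 15.6%/12 = 0.0130000; payment = 25,000 × 0.0130000 / (1 − (1+0.0130000)^−84) = $490.87.
Option 2: at 14.85% the monthly rate is 0.0123750, so the payment is 25,000 × 0.0123750 / (1 − 1.0123750^−84) = $480.32.
Monthly savings = $490.87 − $480.32 = $10.55.
Break-even = $400.00 / $10.55 = 37.91 → 38 months.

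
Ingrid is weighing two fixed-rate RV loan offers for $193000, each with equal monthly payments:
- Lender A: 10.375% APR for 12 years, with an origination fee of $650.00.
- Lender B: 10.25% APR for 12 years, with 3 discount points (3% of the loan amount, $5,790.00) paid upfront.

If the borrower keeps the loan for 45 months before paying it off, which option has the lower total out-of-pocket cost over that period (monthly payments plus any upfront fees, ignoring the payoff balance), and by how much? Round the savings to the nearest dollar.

Lender A by $4,508

Lender A: at 10.375% the monthly rate is 0.0086458, so the payment is 193,000 × 0.0086458 / (1 − 1.0086458^−144) = $2,348.50.
Lender B: monthly rate = 10.25%/12 = 0.0085417; payment = 193,000 × 0.0085417 / (1 − (1+0.0085417)^−144) = $2,334.46.
Over 45 months: Lender A costs 45 × $2,348.50 + $650.00 = $106,332.50; Lender B costs 45 × $2,334.46 + $5,790.00 = $110,840.70.
Lender A is cheaper by $110,840.70 − $106,332.50 = $4,508.20.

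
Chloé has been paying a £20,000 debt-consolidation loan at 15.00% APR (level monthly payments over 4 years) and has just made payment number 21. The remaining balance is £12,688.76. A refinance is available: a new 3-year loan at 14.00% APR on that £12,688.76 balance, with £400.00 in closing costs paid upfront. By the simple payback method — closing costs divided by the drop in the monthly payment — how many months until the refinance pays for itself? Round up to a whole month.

Current payment = 20,000 × 15%/12 / (1 − (1+0.0125000)^−48) = £556.61.
Refinanced payment = 12,688.76 × 0.0116667 / (1 − (1+0.0116667)^−36) = £433.67.
Monthly savings = £556.61 − £433.67 = £122.94.
Break-even = £400.00 / £122.94 = 3.25 → 4 months.

4 months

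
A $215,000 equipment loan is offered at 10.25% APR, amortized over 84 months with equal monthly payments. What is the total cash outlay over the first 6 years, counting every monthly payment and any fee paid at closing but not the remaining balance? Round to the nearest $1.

At 10.25% the monthly rate is 0.0085417, so the payment is 215,000 × 0.0085417 / (1 − 1.0085417^−84) = $3,597.09.
Total outlay = 72 × $3,597.09 = $258,990.48.

$258,990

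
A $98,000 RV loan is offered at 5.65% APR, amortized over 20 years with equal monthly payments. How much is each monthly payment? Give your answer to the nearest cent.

$682.46

Monthly rate = 5.65%/12 = 0.0047083; payment = 98,000 × 0.0047083 / (1 − (1+0.0047083)^−240) = $682.46.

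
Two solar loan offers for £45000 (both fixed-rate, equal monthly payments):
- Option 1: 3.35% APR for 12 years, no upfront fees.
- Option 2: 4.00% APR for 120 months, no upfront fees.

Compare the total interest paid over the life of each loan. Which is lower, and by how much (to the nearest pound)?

Option 1: at 3.35% the monthly rate is 0.0027917, so the payment is 45,000 × 0.0027917 / (1 − 1.0027917^−144) = £379.94.
Total interest on Option 1 = 144 × £379.94 − £45,000 = £9,711.36.
Option 2: monthly rate = 4%/12 = 0.0033333; payment = 45,000 × 0.0033333 / (1 − (1+0.0033333)^−120) = £455.60.
Total interest on Option 2 = 120 × £455.60 − £45,000 = £9,672.00.
Option 2 is lower by £39.36.

Option 2 by £39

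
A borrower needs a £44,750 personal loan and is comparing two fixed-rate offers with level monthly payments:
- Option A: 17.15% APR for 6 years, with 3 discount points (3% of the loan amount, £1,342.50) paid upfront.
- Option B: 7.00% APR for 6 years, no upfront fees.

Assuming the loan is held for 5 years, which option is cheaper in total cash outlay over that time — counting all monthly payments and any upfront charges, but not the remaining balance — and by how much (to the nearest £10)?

Option B by £15,520

Option A: at 17.15% the monthly rate is 0.0142917, so the payment is 44,750 × 0.0142917 / (1 − 1.0142917^−72) = £999.26.
Option B: at 7.00% the monthly rate is 0.0058333, so the payment is 44,750 × 0.0058333 / (1 − 1.0058333^−72) = £762.94.
Over 60 months: Option A costs 60 × £999.26 + £1,342.50 = £61,298.10; Option B costs 60 × £762.94 = £45,776.40.
Option B is cheaper by £61,298.10 − £45,776.40 = £15,521.70.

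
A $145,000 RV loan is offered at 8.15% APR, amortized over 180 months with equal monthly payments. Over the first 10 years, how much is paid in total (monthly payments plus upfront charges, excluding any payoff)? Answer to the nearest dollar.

Monthly rate = 8.15%/12 = 0.0067917; payment = 145,000 × 0.0067917 / (1 − (1+0.0067917)^−180) = $1,398.28.
Total outlay = 120 × $1,398.28 = $167,793.60.

$167,794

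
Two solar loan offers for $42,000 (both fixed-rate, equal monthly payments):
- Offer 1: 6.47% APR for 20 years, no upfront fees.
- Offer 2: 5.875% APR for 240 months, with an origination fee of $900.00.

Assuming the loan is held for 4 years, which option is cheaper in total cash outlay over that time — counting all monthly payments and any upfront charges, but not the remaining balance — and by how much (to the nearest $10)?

Offer 1 by $200

Offer 1: monthly rate = 6.47%/12 = 0.0053917; payment = 42,000 × 0.0053917 / (1 − (1+0.0053917)^−240) = $312.40.
Offer 2: monthly rate = 5.875%/12 = 0.0048958; payment = 42,000 × 0.0048958 / (1 − (1+0.0048958)^−240) = $297.88.
Over 48 months: Offer 1 costs 48 × $312.40 = $14,995.20; Offer 2 costs 48 × $297.88 + $900.00 = $15,198.24.
Offer 1 is cheaper by $15,198.24 − $14,995.20 = $203.04.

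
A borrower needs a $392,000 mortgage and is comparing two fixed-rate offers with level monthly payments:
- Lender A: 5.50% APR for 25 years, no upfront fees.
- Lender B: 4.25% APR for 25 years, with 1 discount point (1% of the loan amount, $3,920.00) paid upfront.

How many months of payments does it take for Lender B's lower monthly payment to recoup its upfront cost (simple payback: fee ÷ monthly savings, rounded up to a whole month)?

Lender A: monthly rate = 5.5%/12 = 0.0045833; payment = 392,000 × 0.0045833 / (1 − (1+0.0045833)^−300) = $2,407.22.
Lender B: at 4.25% the monthly rate is 0.0035417, so the payment is 392,000 × 0.0035417 / (1 − 1.0035417^−300) = $2,123.61.
Monthly savings = $2,407.22 − $2,123.61 = $283.61.
Break-even = $3,920.00 / $283.61 = 13.82 → 14 months.

14 months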